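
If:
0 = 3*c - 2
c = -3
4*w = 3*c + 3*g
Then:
No Solution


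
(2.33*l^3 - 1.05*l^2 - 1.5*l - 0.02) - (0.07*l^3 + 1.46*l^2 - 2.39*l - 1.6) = 2.26*l^3 - 2.51*l^2 + 0.89*l + 1.58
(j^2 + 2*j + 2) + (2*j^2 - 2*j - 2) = 3*j^2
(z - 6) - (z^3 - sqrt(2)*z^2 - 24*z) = -z^3 + sqrt(2)*z^2 + 25*z - 6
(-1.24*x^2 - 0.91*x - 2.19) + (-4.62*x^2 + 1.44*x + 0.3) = -5.86*x^2 + 0.53*x - 1.89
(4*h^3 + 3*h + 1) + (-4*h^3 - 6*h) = 1 - 3*h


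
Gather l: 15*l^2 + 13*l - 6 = 15*l^2 + 13*l - 6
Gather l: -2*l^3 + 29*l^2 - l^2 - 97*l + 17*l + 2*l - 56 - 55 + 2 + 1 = -2*l^3 + 28*l^2 - 78*l - 108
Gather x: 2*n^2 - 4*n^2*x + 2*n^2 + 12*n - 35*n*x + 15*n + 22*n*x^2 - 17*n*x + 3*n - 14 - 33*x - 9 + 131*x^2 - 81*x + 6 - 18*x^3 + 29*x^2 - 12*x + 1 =4*n^2 + 30*n - 18*x^3 + x^2*(22*n + 160) + x*(-4*n^2 - 52*n - 126) - 16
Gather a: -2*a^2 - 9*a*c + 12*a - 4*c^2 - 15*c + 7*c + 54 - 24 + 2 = -2*a^2 + a*(12 - 9*c) - 4*c^2 - 8*c + 32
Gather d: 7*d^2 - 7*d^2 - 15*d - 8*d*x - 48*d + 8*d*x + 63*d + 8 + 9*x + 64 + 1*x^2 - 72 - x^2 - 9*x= 0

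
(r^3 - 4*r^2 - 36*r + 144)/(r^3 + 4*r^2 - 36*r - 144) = (r - 4)/(r + 4)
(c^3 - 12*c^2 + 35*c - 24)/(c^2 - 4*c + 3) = c - 8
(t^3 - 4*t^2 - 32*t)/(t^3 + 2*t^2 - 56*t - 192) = t/(t + 6)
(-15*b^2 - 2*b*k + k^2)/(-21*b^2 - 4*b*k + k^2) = (5*b - k)/(7*b - k)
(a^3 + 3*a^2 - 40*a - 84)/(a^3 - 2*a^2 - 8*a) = (a^2 + a - 42)/(a*(a - 4))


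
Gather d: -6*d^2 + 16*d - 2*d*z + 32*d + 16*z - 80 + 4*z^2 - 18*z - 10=-6*d^2 + d*(48 - 2*z) + 4*z^2 - 2*z - 90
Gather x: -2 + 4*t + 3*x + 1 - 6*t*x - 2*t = 2*t + x*(3 - 6*t) - 1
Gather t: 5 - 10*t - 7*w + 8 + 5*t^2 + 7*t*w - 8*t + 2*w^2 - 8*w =5*t^2 + t*(7*w - 18) + 2*w^2 - 15*w + 13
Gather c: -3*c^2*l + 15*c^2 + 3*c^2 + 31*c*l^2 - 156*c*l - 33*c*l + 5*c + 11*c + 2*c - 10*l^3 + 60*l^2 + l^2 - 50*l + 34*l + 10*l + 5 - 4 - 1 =c^2*(18 - 3*l) + c*(31*l^2 - 189*l + 18) - 10*l^3 + 61*l^2 - 6*l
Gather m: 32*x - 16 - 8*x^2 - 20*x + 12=-8*x^2 + 12*x - 4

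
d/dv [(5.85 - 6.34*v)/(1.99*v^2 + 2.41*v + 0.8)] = (12.6166*v^2 - 23.283*v - 19.1705)/(3.9601*v^4 + 9.5918*v^3 + 8.9921*v^2 + 3.856*v + 0.64)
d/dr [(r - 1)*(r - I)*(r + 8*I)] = 3*r^2 + r*(-2 + 14*I) + 8 - 7*I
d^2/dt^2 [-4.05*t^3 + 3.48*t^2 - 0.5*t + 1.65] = 6.96 - 24.3*t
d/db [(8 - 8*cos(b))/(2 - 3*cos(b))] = -8*sin(b)/(3*cos(b) - 2)^2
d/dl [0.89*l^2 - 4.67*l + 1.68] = 1.78*l - 4.67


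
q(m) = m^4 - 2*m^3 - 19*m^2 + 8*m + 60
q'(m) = 4*m^3 - 6*m^2 - 38*m + 8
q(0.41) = 59.98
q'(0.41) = -8.31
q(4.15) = -80.36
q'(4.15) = 32.86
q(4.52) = -59.31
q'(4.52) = 83.04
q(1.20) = 40.86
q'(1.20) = -39.33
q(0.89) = 51.29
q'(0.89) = -27.75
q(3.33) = -74.94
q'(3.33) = -37.37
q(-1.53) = 15.93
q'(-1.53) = 37.77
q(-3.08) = 3.55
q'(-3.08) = -48.75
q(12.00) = 14700.00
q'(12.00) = 5600.00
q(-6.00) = 1056.00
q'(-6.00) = -844.00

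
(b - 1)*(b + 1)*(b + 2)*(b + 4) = b^4 + 6*b^3 + 7*b^2 - 6*b - 8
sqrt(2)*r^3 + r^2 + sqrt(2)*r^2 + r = r*(r + 1)*(sqrt(2)*r + 1)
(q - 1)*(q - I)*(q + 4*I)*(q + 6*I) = q^4 - q^3 + 9*I*q^3 - 14*q^2 - 9*I*q^2 + 14*q + 24*I*q - 24*I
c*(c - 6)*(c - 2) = c^3 - 8*c^2 + 12*c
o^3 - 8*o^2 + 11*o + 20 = (o - 5)*(o - 4)*(o + 1)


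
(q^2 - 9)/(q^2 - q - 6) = (q + 3)/(q + 2)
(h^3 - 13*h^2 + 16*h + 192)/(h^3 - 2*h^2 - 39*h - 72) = (h - 8)/(h + 3)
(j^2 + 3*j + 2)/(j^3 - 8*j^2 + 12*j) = (j^2 + 3*j + 2)/(j*(j^2 - 8*j + 12))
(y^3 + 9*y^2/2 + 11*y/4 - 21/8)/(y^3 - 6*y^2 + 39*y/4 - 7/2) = (4*y^2 + 20*y + 21)/(2*(2*y^2 - 11*y + 14))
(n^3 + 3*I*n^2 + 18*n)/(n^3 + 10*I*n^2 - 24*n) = (n - 3*I)/(n + 4*I)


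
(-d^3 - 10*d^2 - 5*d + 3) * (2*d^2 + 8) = -2*d^5 - 20*d^4 - 18*d^3 - 74*d^2 - 40*d + 24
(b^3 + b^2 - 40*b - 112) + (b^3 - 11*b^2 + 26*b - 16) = 2*b^3 - 10*b^2 - 14*b - 128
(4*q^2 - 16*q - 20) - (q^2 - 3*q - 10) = 3*q^2 - 13*q - 10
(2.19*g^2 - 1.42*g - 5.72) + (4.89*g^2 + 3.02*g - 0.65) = 7.08*g^2 + 1.6*g - 6.37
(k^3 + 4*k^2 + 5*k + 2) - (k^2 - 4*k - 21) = k^3 + 3*k^2 + 9*k + 23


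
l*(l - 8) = l^2 - 8*l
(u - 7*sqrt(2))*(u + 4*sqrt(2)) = u^2 - 3*sqrt(2)*u - 56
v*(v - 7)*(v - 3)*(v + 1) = v^4 - 9*v^3 + 11*v^2 + 21*v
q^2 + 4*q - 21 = (q - 3)*(q + 7)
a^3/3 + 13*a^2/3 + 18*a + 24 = (a/3 + 1)*(a + 4)*(a + 6)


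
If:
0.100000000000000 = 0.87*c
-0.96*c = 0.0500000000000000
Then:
No Solution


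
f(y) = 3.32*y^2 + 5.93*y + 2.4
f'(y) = 6.64*y + 5.93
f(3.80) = 72.87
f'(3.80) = 31.16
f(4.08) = 81.86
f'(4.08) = 33.02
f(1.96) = 26.78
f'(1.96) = 18.94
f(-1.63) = 1.56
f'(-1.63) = -4.89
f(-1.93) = 3.32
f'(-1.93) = -6.89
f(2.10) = 29.49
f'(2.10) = 19.87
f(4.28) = 88.60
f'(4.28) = 34.35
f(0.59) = 7.05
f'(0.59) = 9.85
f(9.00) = 324.69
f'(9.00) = 65.69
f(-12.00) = 409.32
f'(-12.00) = -73.75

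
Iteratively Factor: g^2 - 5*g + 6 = (g - 2)*(g - 3)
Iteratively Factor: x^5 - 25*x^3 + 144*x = (x)*(x^4 - 25*x^2 + 144) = x*(x + 4)*(x^3 - 4*x^2 - 9*x + 36) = x*(x - 4)*(x + 4)*(x^2 - 9) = x*(x - 4)*(x - 3)*(x + 4)*(x + 3)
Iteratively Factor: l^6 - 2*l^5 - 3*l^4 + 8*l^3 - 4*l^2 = (l - 2)*(l^5 - 3*l^3 + 2*l^2) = (l - 2)*(l + 2)*(l^4 - 2*l^3 + l^2) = l*(l - 2)*(l + 2)*(l^3 - 2*l^2 + l) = l*(l - 2)*(l - 1)*(l + 2)*(l^2 - l) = l^2*(l - 2)*(l - 1)*(l + 2)*(l - 1)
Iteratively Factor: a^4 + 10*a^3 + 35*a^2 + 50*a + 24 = (a + 1)*(a^3 + 9*a^2 + 26*a + 24) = (a + 1)*(a + 3)*(a^2 + 6*a + 8) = (a + 1)*(a + 3)*(a + 4)*(a + 2)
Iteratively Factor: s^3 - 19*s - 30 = (s + 2)*(s^2 - 2*s - 15) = (s - 5)*(s + 2)*(s + 3)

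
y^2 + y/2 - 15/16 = (y - 3/4)*(y + 5/4)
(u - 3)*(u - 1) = u^2 - 4*u + 3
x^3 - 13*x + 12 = (x - 3)*(x - 1)*(x + 4)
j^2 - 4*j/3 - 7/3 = (j - 7/3)*(j + 1)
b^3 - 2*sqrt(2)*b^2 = b^2*(b - 2*sqrt(2))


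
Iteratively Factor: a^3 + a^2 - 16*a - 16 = (a + 4)*(a^2 - 3*a - 4) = (a - 4)*(a + 4)*(a + 1)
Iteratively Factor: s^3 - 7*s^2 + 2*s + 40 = (s + 2)*(s^2 - 9*s + 20) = (s - 4)*(s + 2)*(s - 5)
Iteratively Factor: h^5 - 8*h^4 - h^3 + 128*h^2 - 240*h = (h - 4)*(h^4 - 4*h^3 - 17*h^2 + 60*h) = (h - 4)*(h + 4)*(h^3 - 8*h^2 + 15*h) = (h - 4)*(h - 3)*(h + 4)*(h^2 - 5*h) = (h - 5)*(h - 4)*(h - 3)*(h + 4)*(h)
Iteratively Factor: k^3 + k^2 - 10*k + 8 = (k - 2)*(k^2 + 3*k - 4) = (k - 2)*(k - 1)*(k + 4)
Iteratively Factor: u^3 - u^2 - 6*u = (u - 3)*(u^2 + 2*u) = u*(u - 3)*(u + 2)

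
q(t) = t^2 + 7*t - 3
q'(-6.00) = -5.00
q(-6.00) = -9.00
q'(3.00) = 13.00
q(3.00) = 27.00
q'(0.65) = 8.30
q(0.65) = 1.97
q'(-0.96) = 5.08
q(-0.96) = -8.80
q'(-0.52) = 5.96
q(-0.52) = -6.37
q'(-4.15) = -1.30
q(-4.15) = -14.83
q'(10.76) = 28.52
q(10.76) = 188.10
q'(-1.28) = 4.44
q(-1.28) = -10.32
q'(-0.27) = 6.46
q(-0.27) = -4.82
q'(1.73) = 10.46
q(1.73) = 12.10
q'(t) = 2*t + 7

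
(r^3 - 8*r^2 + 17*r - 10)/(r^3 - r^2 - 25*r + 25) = (r - 2)/(r + 5)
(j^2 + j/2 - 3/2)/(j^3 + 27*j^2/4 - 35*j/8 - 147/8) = 4*(j - 1)/(4*j^2 + 21*j - 49)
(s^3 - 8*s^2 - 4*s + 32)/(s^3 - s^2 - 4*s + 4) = (s - 8)/(s - 1)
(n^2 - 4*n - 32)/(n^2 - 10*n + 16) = (n + 4)/(n - 2)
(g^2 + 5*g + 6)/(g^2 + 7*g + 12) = (g + 2)/(g + 4)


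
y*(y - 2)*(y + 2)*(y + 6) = y^4 + 6*y^3 - 4*y^2 - 24*y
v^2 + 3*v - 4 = (v - 1)*(v + 4)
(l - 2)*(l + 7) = l^2 + 5*l - 14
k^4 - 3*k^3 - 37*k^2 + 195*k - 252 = (k - 4)*(k - 3)^2*(k + 7)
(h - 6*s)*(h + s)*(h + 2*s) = h^3 - 3*h^2*s - 16*h*s^2 - 12*s^3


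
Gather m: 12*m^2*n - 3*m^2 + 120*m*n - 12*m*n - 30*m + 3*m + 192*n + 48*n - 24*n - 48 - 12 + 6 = m^2*(12*n - 3) + m*(108*n - 27) + 216*n - 54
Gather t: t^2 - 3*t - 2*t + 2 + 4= t^2 - 5*t + 6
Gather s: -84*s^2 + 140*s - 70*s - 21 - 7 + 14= -84*s^2 + 70*s - 14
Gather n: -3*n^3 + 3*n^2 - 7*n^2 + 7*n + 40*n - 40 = -3*n^3 - 4*n^2 + 47*n - 40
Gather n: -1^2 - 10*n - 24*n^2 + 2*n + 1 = -24*n^2 - 8*n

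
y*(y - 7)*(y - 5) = y^3 - 12*y^2 + 35*y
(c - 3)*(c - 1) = c^2 - 4*c + 3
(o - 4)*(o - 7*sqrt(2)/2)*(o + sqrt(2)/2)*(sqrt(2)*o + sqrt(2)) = sqrt(2)*o^4 - 6*o^3 - 3*sqrt(2)*o^3 - 15*sqrt(2)*o^2/2 + 18*o^2 + 21*sqrt(2)*o/2 + 24*o + 14*sqrt(2)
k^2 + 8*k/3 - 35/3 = (k - 7/3)*(k + 5)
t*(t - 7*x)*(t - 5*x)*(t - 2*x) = t^4 - 14*t^3*x + 59*t^2*x^2 - 70*t*x^3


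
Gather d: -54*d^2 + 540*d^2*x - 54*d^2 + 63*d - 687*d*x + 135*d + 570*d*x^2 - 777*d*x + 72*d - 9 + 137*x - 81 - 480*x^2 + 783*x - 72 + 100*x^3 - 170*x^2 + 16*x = d^2*(540*x - 108) + d*(570*x^2 - 1464*x + 270) + 100*x^3 - 650*x^2 + 936*x - 162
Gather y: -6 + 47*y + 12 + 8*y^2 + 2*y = 8*y^2 + 49*y + 6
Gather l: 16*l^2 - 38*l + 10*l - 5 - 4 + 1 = 16*l^2 - 28*l - 8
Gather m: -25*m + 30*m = 5*m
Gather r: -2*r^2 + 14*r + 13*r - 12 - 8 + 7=-2*r^2 + 27*r - 13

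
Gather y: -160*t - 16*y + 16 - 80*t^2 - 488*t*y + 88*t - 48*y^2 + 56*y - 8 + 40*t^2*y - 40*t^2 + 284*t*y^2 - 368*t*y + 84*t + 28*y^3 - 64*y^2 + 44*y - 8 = -120*t^2 + 12*t + 28*y^3 + y^2*(284*t - 112) + y*(40*t^2 - 856*t + 84)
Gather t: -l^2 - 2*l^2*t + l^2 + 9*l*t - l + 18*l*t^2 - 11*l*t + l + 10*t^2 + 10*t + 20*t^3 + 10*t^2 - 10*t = 20*t^3 + t^2*(18*l + 20) + t*(-2*l^2 - 2*l)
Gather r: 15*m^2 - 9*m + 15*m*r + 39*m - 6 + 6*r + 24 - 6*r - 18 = 15*m^2 + 15*m*r + 30*m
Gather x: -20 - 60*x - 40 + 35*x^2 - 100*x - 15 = 35*x^2 - 160*x - 75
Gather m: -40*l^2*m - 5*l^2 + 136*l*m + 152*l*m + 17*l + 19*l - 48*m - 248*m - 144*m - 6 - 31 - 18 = -5*l^2 + 36*l + m*(-40*l^2 + 288*l - 440) - 55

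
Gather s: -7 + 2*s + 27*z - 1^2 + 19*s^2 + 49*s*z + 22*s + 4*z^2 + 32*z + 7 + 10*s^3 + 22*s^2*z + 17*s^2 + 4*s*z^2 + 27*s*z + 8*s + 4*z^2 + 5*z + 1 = 10*s^3 + s^2*(22*z + 36) + s*(4*z^2 + 76*z + 32) + 8*z^2 + 64*z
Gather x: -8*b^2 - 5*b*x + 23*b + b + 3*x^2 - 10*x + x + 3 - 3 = -8*b^2 + 24*b + 3*x^2 + x*(-5*b - 9)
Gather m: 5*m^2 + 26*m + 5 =5*m^2 + 26*m + 5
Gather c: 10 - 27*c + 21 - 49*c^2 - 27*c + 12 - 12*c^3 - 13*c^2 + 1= -12*c^3 - 62*c^2 - 54*c + 44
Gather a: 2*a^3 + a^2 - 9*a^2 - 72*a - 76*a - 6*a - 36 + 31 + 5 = 2*a^3 - 8*a^2 - 154*a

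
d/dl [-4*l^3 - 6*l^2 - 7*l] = -12*l^2 - 12*l - 7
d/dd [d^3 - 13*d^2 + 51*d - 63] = 3*d^2 - 26*d + 51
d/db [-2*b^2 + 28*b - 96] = 28 - 4*b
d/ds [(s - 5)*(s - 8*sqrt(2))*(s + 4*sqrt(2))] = 3*s^2 - 8*sqrt(2)*s - 10*s - 64 + 20*sqrt(2)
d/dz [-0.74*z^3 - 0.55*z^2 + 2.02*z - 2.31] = -2.22*z^2 - 1.1*z + 2.02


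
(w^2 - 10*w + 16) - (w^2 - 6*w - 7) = 23 - 4*w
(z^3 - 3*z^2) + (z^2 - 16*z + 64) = z^3 - 2*z^2 - 16*z + 64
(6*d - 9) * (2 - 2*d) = -12*d^2 + 30*d - 18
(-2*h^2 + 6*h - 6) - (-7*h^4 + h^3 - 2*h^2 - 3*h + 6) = 7*h^4 - h^3 + 9*h - 12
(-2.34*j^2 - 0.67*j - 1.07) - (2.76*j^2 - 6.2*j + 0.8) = -5.1*j^2 + 5.53*j - 1.87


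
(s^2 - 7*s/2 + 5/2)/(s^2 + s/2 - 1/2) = (2*s^2 - 7*s + 5)/(2*s^2 + s - 1)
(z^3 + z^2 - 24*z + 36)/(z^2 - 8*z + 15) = (z^2 + 4*z - 12)/(z - 5)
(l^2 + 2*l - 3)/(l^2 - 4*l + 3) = (l + 3)/(l - 3)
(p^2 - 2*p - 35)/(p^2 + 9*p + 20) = (p - 7)/(p + 4)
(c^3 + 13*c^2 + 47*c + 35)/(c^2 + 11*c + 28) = (c^2 + 6*c + 5)/(c + 4)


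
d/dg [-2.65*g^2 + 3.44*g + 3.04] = 3.44 - 5.3*g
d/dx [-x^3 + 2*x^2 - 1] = x*(4 - 3*x)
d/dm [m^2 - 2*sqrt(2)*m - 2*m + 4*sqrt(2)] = 2*m - 2*sqrt(2) - 2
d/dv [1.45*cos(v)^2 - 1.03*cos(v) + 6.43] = (1.03 - 2.9*cos(v))*sin(v)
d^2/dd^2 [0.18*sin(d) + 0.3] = -0.18*sin(d)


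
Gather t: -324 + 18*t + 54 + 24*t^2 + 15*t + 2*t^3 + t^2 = 2*t^3 + 25*t^2 + 33*t - 270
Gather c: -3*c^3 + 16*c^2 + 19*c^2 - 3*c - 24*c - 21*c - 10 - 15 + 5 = -3*c^3 + 35*c^2 - 48*c - 20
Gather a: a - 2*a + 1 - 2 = -a - 1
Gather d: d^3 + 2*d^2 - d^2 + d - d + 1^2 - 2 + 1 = d^3 + d^2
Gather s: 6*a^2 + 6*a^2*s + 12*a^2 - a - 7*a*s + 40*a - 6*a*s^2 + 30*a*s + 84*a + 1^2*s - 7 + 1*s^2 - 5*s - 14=18*a^2 + 123*a + s^2*(1 - 6*a) + s*(6*a^2 + 23*a - 4) - 21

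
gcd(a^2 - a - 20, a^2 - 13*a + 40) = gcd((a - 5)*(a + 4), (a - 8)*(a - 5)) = a - 5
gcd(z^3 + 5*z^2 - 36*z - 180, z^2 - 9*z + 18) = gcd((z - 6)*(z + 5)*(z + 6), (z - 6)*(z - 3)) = z - 6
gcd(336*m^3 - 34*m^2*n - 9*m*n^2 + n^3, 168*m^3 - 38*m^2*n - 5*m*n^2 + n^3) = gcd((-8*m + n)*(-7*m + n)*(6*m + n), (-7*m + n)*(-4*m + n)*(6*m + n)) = 42*m^2 + m*n - n^2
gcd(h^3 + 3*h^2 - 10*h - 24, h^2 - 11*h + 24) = h - 3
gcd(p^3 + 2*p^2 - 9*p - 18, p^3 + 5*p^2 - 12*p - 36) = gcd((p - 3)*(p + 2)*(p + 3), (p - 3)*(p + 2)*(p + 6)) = p^2 - p - 6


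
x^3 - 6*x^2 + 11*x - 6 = (x - 3)*(x - 2)*(x - 1)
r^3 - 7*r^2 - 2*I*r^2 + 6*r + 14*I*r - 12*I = (r - 6)*(r - 1)*(r - 2*I)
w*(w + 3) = w^2 + 3*w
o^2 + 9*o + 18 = (o + 3)*(o + 6)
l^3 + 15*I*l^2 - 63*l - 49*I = (l + I)*(l + 7*I)^2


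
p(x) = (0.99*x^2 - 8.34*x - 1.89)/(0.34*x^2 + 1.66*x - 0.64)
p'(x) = (-0.68*x - 1.66)*(0.99*x^2 - 8.34*x - 1.89)/(0.34*x^2 + 1.66*x - 0.64)^2 + (1.98*x - 8.34)/(0.34*x^2 + 1.66*x - 0.64) = (4.479*x^2 + 0.0179999999999989*x + 8.475)/(0.1156*x^4 + 1.1288*x^3 + 2.3204*x^2 - 2.1248*x + 0.4096)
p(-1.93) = -6.94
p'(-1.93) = 3.78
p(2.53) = -2.90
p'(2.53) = 1.13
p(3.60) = -1.96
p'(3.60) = 0.70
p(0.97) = -7.01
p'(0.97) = 7.63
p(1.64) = -4.31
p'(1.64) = 2.29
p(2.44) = -3.01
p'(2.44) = 1.19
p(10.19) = 0.31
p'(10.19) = 0.18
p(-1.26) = -4.65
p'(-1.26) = 3.24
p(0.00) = 2.95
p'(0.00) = 20.69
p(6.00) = -0.76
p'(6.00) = 0.37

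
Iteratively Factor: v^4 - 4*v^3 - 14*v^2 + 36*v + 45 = (v + 1)*(v^3 - 5*v^2 - 9*v + 45) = (v - 5)*(v + 1)*(v^2 - 9) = (v - 5)*(v + 1)*(v + 3)*(v - 3)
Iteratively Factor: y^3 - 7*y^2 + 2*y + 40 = (y + 2)*(y^2 - 9*y + 20) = (y - 4)*(y + 2)*(y - 5)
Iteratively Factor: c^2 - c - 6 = (c - 3)*(c + 2)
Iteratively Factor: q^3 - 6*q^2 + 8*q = (q)*(q^2 - 6*q + 8) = q*(q - 2)*(q - 4)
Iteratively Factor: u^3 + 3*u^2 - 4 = (u + 2)*(u^2 + u - 2) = (u + 2)^2*(u - 1)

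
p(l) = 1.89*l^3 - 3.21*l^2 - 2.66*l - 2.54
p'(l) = 5.67*l^2 - 6.42*l - 2.66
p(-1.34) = -9.29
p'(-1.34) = 16.12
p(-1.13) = -6.36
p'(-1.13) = 11.83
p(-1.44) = -11.01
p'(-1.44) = 18.34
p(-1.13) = -6.36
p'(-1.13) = 11.83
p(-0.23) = -2.12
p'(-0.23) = -0.88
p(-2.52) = -46.47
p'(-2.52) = 49.53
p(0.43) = -4.13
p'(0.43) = -4.37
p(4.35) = 80.72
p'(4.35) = 76.70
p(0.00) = -2.54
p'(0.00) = -2.66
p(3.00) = 11.62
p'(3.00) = 29.11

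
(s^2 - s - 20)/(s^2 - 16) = (s - 5)/(s - 4)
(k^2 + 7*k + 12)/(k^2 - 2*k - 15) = (k + 4)/(k - 5)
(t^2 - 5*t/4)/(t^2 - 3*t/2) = (4*t - 5)/(2*(2*t - 3))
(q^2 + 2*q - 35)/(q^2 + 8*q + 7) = (q - 5)/(q + 1)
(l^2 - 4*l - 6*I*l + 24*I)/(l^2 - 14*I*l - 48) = (l - 4)/(l - 8*I)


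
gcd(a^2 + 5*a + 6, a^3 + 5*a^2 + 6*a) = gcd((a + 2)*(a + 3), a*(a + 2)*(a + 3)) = a^2 + 5*a + 6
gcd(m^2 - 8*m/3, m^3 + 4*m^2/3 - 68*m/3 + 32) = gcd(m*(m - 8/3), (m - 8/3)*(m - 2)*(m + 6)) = m - 8/3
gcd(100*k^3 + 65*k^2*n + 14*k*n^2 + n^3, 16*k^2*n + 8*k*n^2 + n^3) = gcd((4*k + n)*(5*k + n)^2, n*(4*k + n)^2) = 4*k + n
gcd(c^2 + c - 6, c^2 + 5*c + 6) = c + 3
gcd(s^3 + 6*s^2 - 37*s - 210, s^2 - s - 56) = s + 7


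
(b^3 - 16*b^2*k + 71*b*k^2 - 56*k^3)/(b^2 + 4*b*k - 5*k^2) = (b^2 - 15*b*k + 56*k^2)/(b + 5*k)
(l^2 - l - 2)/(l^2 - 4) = (l + 1)/(l + 2)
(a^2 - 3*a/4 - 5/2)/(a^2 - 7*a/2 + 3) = (4*a + 5)/(2*(2*a - 3))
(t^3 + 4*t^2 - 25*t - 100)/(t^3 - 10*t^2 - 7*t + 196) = (t^2 - 25)/(t^2 - 14*t + 49)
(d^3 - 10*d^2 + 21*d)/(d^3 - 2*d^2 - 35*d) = (d - 3)/(d + 5)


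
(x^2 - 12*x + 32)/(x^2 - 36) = (x^2 - 12*x + 32)/(x^2 - 36)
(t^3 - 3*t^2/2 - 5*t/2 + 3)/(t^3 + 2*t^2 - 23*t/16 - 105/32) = 16*(t^2 - 3*t + 2)/(16*t^2 + 8*t - 35)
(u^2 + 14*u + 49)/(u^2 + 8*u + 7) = (u + 7)/(u + 1)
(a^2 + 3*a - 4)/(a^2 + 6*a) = (a^2 + 3*a - 4)/(a*(a + 6))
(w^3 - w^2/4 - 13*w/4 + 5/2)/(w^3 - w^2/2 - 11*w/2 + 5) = (4*w^2 + 3*w - 10)/(2*(2*w^2 + w - 10))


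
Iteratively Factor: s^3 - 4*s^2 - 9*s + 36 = (s + 3)*(s^2 - 7*s + 12) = (s - 3)*(s + 3)*(s - 4)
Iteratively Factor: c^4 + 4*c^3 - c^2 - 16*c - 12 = (c + 1)*(c^3 + 3*c^2 - 4*c - 12) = (c - 2)*(c + 1)*(c^2 + 5*c + 6) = (c - 2)*(c + 1)*(c + 2)*(c + 3)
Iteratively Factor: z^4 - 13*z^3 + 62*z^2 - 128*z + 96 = (z - 4)*(z^3 - 9*z^2 + 26*z - 24) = (z - 4)*(z - 2)*(z^2 - 7*z + 12) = (z - 4)^2*(z - 2)*(z - 3)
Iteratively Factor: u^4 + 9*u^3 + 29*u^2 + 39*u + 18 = (u + 3)*(u^3 + 6*u^2 + 11*u + 6) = (u + 3)^2*(u^2 + 3*u + 2) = (u + 1)*(u + 3)^2*(u + 2)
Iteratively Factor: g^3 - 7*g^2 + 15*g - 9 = (g - 1)*(g^2 - 6*g + 9) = (g - 3)*(g - 1)*(g - 3)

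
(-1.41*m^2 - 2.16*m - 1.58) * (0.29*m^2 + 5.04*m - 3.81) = -0.4089*m^4 - 7.7328*m^3 - 5.9725*m^2 + 0.266400000000001*m + 6.0198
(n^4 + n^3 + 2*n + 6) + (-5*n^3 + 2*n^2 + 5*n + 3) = n^4 - 4*n^3 + 2*n^2 + 7*n + 9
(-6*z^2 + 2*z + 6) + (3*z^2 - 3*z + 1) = -3*z^2 - z + 7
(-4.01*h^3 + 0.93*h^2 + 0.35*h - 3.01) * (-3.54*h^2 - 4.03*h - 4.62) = 14.1954*h^5 + 12.8681*h^4 + 13.5393*h^3 + 4.9483*h^2 + 10.5133*h + 13.9062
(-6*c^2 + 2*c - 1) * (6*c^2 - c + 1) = -36*c^4 + 18*c^3 - 14*c^2 + 3*c - 1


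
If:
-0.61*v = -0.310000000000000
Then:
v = 0.51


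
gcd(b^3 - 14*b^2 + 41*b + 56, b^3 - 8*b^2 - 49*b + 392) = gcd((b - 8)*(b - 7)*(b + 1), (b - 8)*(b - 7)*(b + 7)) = b^2 - 15*b + 56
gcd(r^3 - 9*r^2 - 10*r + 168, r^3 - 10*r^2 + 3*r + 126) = r^2 - 13*r + 42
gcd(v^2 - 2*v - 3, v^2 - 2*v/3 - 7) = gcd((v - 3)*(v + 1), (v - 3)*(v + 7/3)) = v - 3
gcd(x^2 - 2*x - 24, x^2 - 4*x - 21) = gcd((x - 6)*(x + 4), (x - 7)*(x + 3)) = 1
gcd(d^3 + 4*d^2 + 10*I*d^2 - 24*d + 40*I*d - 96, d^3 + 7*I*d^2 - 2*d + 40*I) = d + 4*I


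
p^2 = p^2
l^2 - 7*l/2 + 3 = (l - 2)*(l - 3/2)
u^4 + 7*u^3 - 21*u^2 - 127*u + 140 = (u - 4)*(u - 1)*(u + 5)*(u + 7)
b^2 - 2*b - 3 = (b - 3)*(b + 1)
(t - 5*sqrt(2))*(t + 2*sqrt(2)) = t^2 - 3*sqrt(2)*t - 20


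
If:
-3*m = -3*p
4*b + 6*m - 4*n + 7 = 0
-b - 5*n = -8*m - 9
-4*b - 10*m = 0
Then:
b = 5/124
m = -1/62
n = 219/124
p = -1/62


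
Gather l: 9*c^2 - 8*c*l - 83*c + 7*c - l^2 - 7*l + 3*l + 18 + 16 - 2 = 9*c^2 - 76*c - l^2 + l*(-8*c - 4) + 32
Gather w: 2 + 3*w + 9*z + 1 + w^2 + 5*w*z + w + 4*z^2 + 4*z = w^2 + w*(5*z + 4) + 4*z^2 + 13*z + 3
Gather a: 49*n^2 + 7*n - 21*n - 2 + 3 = 49*n^2 - 14*n + 1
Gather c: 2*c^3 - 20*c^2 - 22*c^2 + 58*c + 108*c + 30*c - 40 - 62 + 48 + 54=2*c^3 - 42*c^2 + 196*c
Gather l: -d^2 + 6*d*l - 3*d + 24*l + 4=-d^2 - 3*d + l*(6*d + 24) + 4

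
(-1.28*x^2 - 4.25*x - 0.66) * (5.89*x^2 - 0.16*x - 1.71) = -7.5392*x^4 - 24.8277*x^3 - 1.0186*x^2 + 7.3731*x + 1.1286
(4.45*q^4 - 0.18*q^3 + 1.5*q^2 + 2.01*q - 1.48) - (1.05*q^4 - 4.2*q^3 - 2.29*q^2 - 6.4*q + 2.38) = 3.4*q^4 + 4.02*q^3 + 3.79*q^2 + 8.41*q - 3.86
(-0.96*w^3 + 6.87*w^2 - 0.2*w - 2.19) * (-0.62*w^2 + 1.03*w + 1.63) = 0.5952*w^5 - 5.2482*w^4 + 5.6353*w^3 + 12.3499*w^2 - 2.5817*w - 3.5697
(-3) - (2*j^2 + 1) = -2*j^2 - 4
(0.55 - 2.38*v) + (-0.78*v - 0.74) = -3.16*v - 0.19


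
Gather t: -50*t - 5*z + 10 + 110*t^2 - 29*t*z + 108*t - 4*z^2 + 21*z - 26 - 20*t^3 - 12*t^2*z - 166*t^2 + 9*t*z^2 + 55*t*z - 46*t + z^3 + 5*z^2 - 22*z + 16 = -20*t^3 + t^2*(-12*z - 56) + t*(9*z^2 + 26*z + 12) + z^3 + z^2 - 6*z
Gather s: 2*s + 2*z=2*s + 2*z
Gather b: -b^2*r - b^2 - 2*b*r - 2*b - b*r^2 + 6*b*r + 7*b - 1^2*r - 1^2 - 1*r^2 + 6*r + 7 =b^2*(-r - 1) + b*(-r^2 + 4*r + 5) - r^2 + 5*r + 6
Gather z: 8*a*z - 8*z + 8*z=8*a*z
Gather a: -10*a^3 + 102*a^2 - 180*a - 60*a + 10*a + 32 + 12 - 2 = -10*a^3 + 102*a^2 - 230*a + 42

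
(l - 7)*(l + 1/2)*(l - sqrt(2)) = l^3 - 13*l^2/2 - sqrt(2)*l^2 - 7*l/2 + 13*sqrt(2)*l/2 + 7*sqrt(2)/2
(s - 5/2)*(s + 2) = s^2 - s/2 - 5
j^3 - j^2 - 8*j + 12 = (j - 2)^2*(j + 3)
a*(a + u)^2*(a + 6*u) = a^4 + 8*a^3*u + 13*a^2*u^2 + 6*a*u^3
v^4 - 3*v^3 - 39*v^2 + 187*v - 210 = (v - 5)*(v - 3)*(v - 2)*(v + 7)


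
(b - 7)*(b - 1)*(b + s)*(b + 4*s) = b^4 + 5*b^3*s - 8*b^3 + 4*b^2*s^2 - 40*b^2*s + 7*b^2 - 32*b*s^2 + 35*b*s + 28*s^2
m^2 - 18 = (m - 3*sqrt(2))*(m + 3*sqrt(2))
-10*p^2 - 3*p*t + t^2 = (-5*p + t)*(2*p + t)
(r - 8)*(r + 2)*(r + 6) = r^3 - 52*r - 96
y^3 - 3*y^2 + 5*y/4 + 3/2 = (y - 2)*(y - 3/2)*(y + 1/2)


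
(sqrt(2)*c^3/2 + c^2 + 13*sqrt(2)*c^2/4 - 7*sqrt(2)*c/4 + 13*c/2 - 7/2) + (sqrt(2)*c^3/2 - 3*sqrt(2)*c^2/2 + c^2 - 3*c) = sqrt(2)*c^3 + 2*c^2 + 7*sqrt(2)*c^2/4 - 7*sqrt(2)*c/4 + 7*c/2 - 7/2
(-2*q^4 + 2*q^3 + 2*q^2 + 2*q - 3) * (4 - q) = 2*q^5 - 10*q^4 + 6*q^3 + 6*q^2 + 11*q - 12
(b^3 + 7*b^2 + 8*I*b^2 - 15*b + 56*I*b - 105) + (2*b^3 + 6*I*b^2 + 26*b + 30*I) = 3*b^3 + 7*b^2 + 14*I*b^2 + 11*b + 56*I*b - 105 + 30*I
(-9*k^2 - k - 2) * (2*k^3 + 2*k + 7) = -18*k^5 - 2*k^4 - 22*k^3 - 65*k^2 - 11*k - 14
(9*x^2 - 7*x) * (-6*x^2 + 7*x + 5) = -54*x^4 + 105*x^3 - 4*x^2 - 35*x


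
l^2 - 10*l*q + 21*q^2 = (l - 7*q)*(l - 3*q)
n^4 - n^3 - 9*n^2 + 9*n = n*(n - 3)*(n - 1)*(n + 3)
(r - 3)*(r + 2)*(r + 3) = r^3 + 2*r^2 - 9*r - 18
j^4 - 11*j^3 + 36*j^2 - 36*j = j*(j - 6)*(j - 3)*(j - 2)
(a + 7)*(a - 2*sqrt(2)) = a^2 - 2*sqrt(2)*a + 7*a - 14*sqrt(2)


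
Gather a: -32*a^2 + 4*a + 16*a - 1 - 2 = -32*a^2 + 20*a - 3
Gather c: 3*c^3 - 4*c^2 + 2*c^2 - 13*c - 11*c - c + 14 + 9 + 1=3*c^3 - 2*c^2 - 25*c + 24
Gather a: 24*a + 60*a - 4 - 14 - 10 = 84*a - 28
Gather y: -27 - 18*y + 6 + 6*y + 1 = -12*y - 20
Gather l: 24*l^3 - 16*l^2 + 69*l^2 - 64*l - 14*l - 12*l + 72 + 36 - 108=24*l^3 + 53*l^2 - 90*l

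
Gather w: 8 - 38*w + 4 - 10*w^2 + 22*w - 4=-10*w^2 - 16*w + 8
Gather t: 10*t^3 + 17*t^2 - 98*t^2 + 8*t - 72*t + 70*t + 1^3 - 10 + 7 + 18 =10*t^3 - 81*t^2 + 6*t + 16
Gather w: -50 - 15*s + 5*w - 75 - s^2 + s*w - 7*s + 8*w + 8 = -s^2 - 22*s + w*(s + 13) - 117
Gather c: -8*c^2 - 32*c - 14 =-8*c^2 - 32*c - 14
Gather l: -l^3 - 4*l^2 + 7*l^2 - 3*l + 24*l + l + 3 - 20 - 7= -l^3 + 3*l^2 + 22*l - 24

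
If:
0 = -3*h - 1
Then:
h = -1/3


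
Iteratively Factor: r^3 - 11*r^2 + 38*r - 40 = (r - 5)*(r^2 - 6*r + 8) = (r - 5)*(r - 2)*(r - 4)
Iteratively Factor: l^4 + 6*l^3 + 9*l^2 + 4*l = (l)*(l^3 + 6*l^2 + 9*l + 4) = l*(l + 1)*(l^2 + 5*l + 4) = l*(l + 1)^2*(l + 4)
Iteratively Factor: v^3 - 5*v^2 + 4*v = (v)*(v^2 - 5*v + 4) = v*(v - 4)*(v - 1)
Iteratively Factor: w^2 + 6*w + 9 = (w + 3)*(w + 3)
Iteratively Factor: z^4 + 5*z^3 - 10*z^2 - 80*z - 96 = (z + 3)*(z^3 + 2*z^2 - 16*z - 32) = (z - 4)*(z + 3)*(z^2 + 6*z + 8) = (z - 4)*(z + 2)*(z + 3)*(z + 4)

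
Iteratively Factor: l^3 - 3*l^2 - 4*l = (l + 1)*(l^2 - 4*l) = l*(l + 1)*(l - 4)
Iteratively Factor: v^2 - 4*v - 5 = (v + 1)*(v - 5)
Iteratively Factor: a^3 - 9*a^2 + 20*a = (a - 5)*(a^2 - 4*a) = a*(a - 5)*(a - 4)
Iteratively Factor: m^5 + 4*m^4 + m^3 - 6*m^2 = (m)*(m^4 + 4*m^3 + m^2 - 6*m) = m^2*(m^3 + 4*m^2 + m - 6) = m^2*(m + 2)*(m^2 + 2*m - 3) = m^2*(m - 1)*(m + 2)*(m + 3)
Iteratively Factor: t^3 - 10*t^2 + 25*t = (t - 5)*(t^2 - 5*t) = (t - 5)^2*(t)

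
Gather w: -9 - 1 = -10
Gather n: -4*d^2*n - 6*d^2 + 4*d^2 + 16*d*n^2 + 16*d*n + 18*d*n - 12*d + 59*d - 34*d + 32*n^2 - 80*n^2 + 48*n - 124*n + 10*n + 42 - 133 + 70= -2*d^2 + 13*d + n^2*(16*d - 48) + n*(-4*d^2 + 34*d - 66) - 21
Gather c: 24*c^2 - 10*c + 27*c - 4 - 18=24*c^2 + 17*c - 22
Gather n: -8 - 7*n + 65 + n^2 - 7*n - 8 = n^2 - 14*n + 49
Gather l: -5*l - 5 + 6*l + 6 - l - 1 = 0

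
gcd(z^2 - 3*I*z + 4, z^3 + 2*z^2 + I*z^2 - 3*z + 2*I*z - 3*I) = z + I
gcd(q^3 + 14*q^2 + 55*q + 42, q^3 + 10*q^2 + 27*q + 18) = q^2 + 7*q + 6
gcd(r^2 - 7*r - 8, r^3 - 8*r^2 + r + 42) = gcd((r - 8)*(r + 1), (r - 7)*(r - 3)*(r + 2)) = 1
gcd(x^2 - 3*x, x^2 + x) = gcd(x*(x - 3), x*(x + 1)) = x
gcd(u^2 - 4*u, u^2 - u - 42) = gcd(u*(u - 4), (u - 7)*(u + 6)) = 1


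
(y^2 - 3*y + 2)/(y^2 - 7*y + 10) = (y - 1)/(y - 5)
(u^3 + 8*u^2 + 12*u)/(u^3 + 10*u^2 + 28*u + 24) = u/(u + 2)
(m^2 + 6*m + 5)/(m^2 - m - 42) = (m^2 + 6*m + 5)/(m^2 - m - 42)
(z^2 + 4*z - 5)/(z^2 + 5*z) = (z - 1)/z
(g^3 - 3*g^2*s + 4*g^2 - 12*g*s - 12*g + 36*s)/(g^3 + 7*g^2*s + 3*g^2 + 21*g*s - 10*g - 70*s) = (g^2 - 3*g*s + 6*g - 18*s)/(g^2 + 7*g*s + 5*g + 35*s)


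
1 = 1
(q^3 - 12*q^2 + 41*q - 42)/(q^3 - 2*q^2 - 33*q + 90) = (q^2 - 9*q + 14)/(q^2 + q - 30)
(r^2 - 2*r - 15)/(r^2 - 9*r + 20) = (r + 3)/(r - 4)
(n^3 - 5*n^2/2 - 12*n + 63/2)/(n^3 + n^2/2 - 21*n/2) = (n - 3)/n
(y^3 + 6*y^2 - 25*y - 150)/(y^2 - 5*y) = y + 11 + 30/y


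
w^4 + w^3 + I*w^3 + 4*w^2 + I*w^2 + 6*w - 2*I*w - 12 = (w - 1)*(w + 2)*(w - 2*I)*(w + 3*I)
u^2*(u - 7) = u^3 - 7*u^2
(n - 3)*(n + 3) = n^2 - 9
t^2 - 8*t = t*(t - 8)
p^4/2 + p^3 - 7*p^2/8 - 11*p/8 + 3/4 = (p/2 + 1)*(p - 1)*(p - 1/2)*(p + 3/2)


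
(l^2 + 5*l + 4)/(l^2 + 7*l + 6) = (l + 4)/(l + 6)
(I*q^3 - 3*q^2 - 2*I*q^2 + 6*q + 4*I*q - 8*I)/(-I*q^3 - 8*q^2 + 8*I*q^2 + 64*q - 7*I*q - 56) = (-q^3 + q^2*(2 - 3*I) + q*(-4 + 6*I) + 8)/(q^3 + q^2*(-8 - 8*I) + q*(7 + 64*I) - 56*I)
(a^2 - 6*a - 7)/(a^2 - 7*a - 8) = (a - 7)/(a - 8)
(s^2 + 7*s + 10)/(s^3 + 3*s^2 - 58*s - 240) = (s + 2)/(s^2 - 2*s - 48)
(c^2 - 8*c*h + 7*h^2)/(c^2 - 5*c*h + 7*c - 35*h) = (c^2 - 8*c*h + 7*h^2)/(c^2 - 5*c*h + 7*c - 35*h)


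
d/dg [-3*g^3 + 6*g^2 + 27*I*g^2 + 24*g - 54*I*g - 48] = -9*g^2 + g*(12 + 54*I) + 24 - 54*I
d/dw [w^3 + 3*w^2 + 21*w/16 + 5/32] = 3*w^2 + 6*w + 21/16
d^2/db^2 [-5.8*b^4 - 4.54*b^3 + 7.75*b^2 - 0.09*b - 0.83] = -69.6*b^2 - 27.24*b + 15.5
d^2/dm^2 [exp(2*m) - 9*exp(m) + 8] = (4*exp(m) - 9)*exp(m)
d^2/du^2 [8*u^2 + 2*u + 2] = 16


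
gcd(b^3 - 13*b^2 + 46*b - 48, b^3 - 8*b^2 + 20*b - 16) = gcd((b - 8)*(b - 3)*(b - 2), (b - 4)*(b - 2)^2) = b - 2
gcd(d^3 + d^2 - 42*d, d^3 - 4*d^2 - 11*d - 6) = d - 6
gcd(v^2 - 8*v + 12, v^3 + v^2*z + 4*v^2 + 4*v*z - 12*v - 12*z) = v - 2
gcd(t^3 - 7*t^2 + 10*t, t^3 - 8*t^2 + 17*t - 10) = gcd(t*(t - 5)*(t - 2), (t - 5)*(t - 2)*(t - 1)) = t^2 - 7*t + 10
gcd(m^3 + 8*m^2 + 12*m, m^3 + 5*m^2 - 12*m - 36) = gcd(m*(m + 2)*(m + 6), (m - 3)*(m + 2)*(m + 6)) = m^2 + 8*m + 12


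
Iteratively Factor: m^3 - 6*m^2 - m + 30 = (m - 3)*(m^2 - 3*m - 10) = (m - 5)*(m - 3)*(m + 2)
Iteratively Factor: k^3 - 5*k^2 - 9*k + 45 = (k + 3)*(k^2 - 8*k + 15) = (k - 5)*(k + 3)*(k - 3)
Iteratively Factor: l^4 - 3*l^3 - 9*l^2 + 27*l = (l - 3)*(l^3 - 9*l) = (l - 3)^2*(l^2 + 3*l) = l*(l - 3)^2*(l + 3)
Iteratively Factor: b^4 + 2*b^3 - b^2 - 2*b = (b)*(b^3 + 2*b^2 - b - 2) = b*(b + 2)*(b^2 - 1) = b*(b + 1)*(b + 2)*(b - 1)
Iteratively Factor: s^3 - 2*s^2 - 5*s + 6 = (s - 1)*(s^2 - s - 6) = (s - 3)*(s - 1)*(s + 2)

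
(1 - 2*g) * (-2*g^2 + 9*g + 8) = 4*g^3 - 20*g^2 - 7*g + 8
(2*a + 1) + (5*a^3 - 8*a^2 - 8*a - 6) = 5*a^3 - 8*a^2 - 6*a - 5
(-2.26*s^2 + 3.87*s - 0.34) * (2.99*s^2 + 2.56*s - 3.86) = -6.7574*s^4 + 5.7857*s^3 + 17.6142*s^2 - 15.8086*s + 1.3124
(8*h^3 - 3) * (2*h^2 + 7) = 16*h^5 + 56*h^3 - 6*h^2 - 21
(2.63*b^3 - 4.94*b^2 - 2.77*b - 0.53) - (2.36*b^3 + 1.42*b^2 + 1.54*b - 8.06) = 0.27*b^3 - 6.36*b^2 - 4.31*b + 7.53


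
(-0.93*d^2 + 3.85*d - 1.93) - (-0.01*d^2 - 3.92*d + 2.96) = -0.92*d^2 + 7.77*d - 4.89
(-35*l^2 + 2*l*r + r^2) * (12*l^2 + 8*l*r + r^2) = -420*l^4 - 256*l^3*r - 7*l^2*r^2 + 10*l*r^3 + r^4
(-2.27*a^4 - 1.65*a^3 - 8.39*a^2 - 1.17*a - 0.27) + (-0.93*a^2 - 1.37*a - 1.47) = -2.27*a^4 - 1.65*a^3 - 9.32*a^2 - 2.54*a - 1.74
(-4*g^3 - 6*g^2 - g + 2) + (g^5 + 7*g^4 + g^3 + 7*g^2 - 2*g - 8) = g^5 + 7*g^4 - 3*g^3 + g^2 - 3*g - 6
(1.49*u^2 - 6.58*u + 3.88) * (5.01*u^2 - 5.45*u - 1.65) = 7.4649*u^4 - 41.0863*u^3 + 52.8413*u^2 - 10.289*u - 6.402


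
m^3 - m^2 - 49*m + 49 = (m - 7)*(m - 1)*(m + 7)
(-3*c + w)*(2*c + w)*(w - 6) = -6*c^2*w + 36*c^2 - c*w^2 + 6*c*w + w^3 - 6*w^2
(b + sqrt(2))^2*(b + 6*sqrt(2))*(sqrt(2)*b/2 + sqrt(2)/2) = sqrt(2)*b^4/2 + sqrt(2)*b^3/2 + 8*b^3 + 8*b^2 + 13*sqrt(2)*b^2 + 12*b + 13*sqrt(2)*b + 12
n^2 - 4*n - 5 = (n - 5)*(n + 1)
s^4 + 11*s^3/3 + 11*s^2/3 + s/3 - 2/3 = (s - 1/3)*(s + 1)^2*(s + 2)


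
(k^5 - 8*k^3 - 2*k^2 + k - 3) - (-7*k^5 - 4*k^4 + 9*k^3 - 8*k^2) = 8*k^5 + 4*k^4 - 17*k^3 + 6*k^2 + k - 3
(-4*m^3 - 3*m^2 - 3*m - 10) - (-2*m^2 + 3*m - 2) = -4*m^3 - m^2 - 6*m - 8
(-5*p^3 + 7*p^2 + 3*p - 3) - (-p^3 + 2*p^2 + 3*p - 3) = -4*p^3 + 5*p^2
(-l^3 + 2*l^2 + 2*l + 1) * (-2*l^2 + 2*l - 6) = 2*l^5 - 6*l^4 + 6*l^3 - 10*l^2 - 10*l - 6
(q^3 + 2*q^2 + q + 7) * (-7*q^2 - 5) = -7*q^5 - 14*q^4 - 12*q^3 - 59*q^2 - 5*q - 35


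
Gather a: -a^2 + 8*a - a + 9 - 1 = -a^2 + 7*a + 8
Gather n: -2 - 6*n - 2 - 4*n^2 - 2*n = -4*n^2 - 8*n - 4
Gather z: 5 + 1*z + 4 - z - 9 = 0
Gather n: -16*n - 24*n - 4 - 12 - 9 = -40*n - 25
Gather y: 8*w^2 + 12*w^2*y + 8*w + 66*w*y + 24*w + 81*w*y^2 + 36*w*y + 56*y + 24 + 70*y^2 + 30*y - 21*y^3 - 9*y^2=8*w^2 + 32*w - 21*y^3 + y^2*(81*w + 61) + y*(12*w^2 + 102*w + 86) + 24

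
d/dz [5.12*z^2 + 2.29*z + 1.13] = 10.24*z + 2.29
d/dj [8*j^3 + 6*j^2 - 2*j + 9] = 24*j^2 + 12*j - 2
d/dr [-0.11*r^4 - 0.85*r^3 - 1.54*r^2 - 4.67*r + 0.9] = -0.44*r^3 - 2.55*r^2 - 3.08*r - 4.67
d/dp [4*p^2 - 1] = 8*p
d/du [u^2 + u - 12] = 2*u + 1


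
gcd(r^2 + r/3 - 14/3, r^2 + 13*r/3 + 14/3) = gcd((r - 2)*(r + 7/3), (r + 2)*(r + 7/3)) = r + 7/3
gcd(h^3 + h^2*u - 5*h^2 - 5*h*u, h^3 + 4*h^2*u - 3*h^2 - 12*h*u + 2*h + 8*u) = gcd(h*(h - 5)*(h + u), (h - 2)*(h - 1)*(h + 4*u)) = 1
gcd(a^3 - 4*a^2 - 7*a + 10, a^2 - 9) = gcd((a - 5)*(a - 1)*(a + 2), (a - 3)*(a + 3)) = 1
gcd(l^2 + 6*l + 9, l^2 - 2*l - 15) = l + 3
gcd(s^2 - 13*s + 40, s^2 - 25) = s - 5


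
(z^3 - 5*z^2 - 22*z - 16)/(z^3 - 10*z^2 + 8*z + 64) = (z + 1)/(z - 4)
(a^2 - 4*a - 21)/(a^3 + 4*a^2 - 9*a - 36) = (a - 7)/(a^2 + a - 12)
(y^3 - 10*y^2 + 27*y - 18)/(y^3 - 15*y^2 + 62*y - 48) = (y - 3)/(y - 8)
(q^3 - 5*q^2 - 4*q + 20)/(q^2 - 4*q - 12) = (q^2 - 7*q + 10)/(q - 6)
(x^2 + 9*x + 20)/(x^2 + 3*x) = (x^2 + 9*x + 20)/(x*(x + 3))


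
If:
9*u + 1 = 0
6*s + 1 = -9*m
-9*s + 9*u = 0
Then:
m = -1/27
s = -1/9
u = -1/9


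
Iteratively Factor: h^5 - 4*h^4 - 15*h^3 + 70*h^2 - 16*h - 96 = (h - 4)*(h^4 - 15*h^2 + 10*h + 24) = (h - 4)*(h + 1)*(h^3 - h^2 - 14*h + 24) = (h - 4)*(h - 3)*(h + 1)*(h^2 + 2*h - 8) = (h - 4)*(h - 3)*(h - 2)*(h + 1)*(h + 4)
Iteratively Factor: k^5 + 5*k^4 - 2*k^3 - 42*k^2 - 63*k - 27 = (k + 3)*(k^4 + 2*k^3 - 8*k^2 - 18*k - 9) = (k + 1)*(k + 3)*(k^3 + k^2 - 9*k - 9) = (k + 1)^2*(k + 3)*(k^2 - 9) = (k - 3)*(k + 1)^2*(k + 3)*(k + 3)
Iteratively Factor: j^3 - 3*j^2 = (j - 3)*(j^2) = j*(j - 3)*(j)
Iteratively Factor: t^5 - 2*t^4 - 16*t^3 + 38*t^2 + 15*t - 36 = (t - 1)*(t^4 - t^3 - 17*t^2 + 21*t + 36) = (t - 1)*(t + 4)*(t^3 - 5*t^2 + 3*t + 9) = (t - 3)*(t - 1)*(t + 4)*(t^2 - 2*t - 3) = (t - 3)*(t - 1)*(t + 1)*(t + 4)*(t - 3)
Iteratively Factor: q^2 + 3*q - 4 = (q + 4)*(q - 1)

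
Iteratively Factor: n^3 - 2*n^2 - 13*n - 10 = (n + 1)*(n^2 - 3*n - 10) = (n - 5)*(n + 1)*(n + 2)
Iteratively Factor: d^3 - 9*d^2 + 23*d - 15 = (d - 5)*(d^2 - 4*d + 3) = (d - 5)*(d - 1)*(d - 3)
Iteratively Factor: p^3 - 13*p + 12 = (p - 1)*(p^2 + p - 12) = (p - 3)*(p - 1)*(p + 4)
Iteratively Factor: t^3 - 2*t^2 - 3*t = (t)*(t^2 - 2*t - 3) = t*(t - 3)*(t + 1)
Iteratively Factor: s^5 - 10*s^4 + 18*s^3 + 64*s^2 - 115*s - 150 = (s - 5)*(s^4 - 5*s^3 - 7*s^2 + 29*s + 30) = (s - 5)^2*(s^3 - 7*s - 6) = (s - 5)^2*(s + 1)*(s^2 - s - 6) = (s - 5)^2*(s + 1)*(s + 2)*(s - 3)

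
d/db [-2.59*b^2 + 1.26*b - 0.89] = 1.26 - 5.18*b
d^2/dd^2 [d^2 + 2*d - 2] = 2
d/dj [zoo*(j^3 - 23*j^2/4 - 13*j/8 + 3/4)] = zoo*(j^2 + j + 1)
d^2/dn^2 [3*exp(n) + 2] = 3*exp(n)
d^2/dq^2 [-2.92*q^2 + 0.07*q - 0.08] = -5.84000000000000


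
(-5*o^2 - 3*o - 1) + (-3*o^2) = -8*o^2 - 3*o - 1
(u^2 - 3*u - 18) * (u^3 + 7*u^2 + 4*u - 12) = u^5 + 4*u^4 - 35*u^3 - 150*u^2 - 36*u + 216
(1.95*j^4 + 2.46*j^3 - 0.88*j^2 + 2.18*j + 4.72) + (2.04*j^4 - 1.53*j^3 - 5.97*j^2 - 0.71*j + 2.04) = 3.99*j^4 + 0.93*j^3 - 6.85*j^2 + 1.47*j + 6.76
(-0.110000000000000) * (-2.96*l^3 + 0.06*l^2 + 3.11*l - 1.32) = 0.3256*l^3 - 0.0066*l^2 - 0.3421*l + 0.1452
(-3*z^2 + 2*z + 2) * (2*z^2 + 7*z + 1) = -6*z^4 - 17*z^3 + 15*z^2 + 16*z + 2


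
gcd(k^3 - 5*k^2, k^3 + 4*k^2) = k^2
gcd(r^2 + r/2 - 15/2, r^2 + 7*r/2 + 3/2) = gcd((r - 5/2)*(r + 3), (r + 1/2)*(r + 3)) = r + 3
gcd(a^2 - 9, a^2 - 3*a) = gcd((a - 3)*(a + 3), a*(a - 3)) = a - 3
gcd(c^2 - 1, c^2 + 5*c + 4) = c + 1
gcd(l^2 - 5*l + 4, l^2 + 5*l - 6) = l - 1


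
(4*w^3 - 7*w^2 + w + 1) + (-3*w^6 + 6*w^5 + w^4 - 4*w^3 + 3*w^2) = -3*w^6 + 6*w^5 + w^4 - 4*w^2 + w + 1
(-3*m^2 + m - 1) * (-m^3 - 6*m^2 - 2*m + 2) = 3*m^5 + 17*m^4 + m^3 - 2*m^2 + 4*m - 2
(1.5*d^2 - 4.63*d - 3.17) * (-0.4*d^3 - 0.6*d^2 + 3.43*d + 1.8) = -0.6*d^5 + 0.952*d^4 + 9.191*d^3 - 11.2789*d^2 - 19.2071*d - 5.706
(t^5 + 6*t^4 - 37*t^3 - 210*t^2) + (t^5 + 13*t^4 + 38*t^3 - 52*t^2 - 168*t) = 2*t^5 + 19*t^4 + t^3 - 262*t^2 - 168*t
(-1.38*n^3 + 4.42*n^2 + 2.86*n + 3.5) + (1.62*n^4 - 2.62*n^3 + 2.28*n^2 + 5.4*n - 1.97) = 1.62*n^4 - 4.0*n^3 + 6.7*n^2 + 8.26*n + 1.53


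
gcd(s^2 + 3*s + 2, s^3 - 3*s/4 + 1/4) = s + 1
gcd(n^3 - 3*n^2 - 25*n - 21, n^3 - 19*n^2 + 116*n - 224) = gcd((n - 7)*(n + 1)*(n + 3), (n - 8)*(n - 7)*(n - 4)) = n - 7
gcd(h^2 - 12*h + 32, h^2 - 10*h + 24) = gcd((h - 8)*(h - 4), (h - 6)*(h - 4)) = h - 4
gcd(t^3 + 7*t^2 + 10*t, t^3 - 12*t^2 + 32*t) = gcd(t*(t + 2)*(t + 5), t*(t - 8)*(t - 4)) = t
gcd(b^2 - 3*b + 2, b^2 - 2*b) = b - 2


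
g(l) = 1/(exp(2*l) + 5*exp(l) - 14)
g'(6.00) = 0.00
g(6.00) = 0.00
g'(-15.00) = 0.00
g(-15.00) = -0.07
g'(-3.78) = -0.00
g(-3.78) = -0.07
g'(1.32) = -0.13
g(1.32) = 0.05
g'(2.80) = -0.01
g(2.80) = 0.00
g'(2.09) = -0.02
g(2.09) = 0.01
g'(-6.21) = -0.00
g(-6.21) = -0.07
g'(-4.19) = -0.00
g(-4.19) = -0.07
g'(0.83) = -2.96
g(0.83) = 0.37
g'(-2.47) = -0.00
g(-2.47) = -0.07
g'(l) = (-2*exp(2*l) - 5*exp(l))/(exp(2*l) + 5*exp(l) - 14)^2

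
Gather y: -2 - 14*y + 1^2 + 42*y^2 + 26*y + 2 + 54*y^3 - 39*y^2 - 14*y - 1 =54*y^3 + 3*y^2 - 2*y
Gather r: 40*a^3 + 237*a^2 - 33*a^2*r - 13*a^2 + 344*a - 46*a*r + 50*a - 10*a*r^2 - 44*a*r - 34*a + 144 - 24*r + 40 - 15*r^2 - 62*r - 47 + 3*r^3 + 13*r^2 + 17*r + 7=40*a^3 + 224*a^2 + 360*a + 3*r^3 + r^2*(-10*a - 2) + r*(-33*a^2 - 90*a - 69) + 144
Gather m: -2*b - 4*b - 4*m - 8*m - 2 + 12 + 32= -6*b - 12*m + 42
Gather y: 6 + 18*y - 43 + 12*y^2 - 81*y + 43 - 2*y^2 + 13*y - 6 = 10*y^2 - 50*y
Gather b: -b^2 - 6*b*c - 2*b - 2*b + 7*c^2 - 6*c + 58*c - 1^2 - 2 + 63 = -b^2 + b*(-6*c - 4) + 7*c^2 + 52*c + 60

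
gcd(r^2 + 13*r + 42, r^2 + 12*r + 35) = r + 7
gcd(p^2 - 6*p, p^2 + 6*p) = p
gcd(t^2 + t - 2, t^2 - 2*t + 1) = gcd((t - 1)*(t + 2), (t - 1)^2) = t - 1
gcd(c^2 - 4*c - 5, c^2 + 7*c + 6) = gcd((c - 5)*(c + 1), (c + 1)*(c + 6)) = c + 1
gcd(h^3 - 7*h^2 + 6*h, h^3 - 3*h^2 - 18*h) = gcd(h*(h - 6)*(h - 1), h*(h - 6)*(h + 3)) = h^2 - 6*h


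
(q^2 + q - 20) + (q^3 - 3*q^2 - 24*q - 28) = q^3 - 2*q^2 - 23*q - 48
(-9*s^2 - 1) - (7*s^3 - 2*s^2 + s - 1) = -7*s^3 - 7*s^2 - s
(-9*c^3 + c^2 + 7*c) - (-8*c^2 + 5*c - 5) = -9*c^3 + 9*c^2 + 2*c + 5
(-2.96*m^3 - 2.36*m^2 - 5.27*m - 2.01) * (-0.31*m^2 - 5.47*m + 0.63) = 0.9176*m^5 + 16.9228*m^4 + 12.6781*m^3 + 27.9632*m^2 + 7.6746*m - 1.2663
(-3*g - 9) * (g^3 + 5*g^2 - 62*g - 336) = -3*g^4 - 24*g^3 + 141*g^2 + 1566*g + 3024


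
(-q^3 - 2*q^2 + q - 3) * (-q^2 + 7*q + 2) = q^5 - 5*q^4 - 17*q^3 + 6*q^2 - 19*q - 6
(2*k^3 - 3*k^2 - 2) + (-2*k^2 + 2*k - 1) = 2*k^3 - 5*k^2 + 2*k - 3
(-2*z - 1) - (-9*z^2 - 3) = 9*z^2 - 2*z + 2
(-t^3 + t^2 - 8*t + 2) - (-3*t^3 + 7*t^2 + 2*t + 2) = 2*t^3 - 6*t^2 - 10*t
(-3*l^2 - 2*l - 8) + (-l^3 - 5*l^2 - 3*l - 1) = -l^3 - 8*l^2 - 5*l - 9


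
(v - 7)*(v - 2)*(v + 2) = v^3 - 7*v^2 - 4*v + 28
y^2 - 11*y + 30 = (y - 6)*(y - 5)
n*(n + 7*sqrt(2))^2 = n^3 + 14*sqrt(2)*n^2 + 98*n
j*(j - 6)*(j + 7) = j^3 + j^2 - 42*j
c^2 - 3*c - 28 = (c - 7)*(c + 4)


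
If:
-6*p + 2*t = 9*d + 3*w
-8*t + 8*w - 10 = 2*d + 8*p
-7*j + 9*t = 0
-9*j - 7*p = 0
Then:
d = 365/71 - 340*w/71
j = 2835/568 - 2457*w/568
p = 3159*w/568 - 3645/568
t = 2205/568 - 1911*w/568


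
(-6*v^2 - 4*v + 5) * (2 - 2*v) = 12*v^3 - 4*v^2 - 18*v + 10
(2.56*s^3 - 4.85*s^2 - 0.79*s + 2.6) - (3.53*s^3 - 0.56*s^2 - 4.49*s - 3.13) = -0.97*s^3 - 4.29*s^2 + 3.7*s + 5.73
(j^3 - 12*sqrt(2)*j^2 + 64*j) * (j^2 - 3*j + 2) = j^5 - 12*sqrt(2)*j^4 - 3*j^4 + 36*sqrt(2)*j^3 + 66*j^3 - 192*j^2 - 24*sqrt(2)*j^2 + 128*j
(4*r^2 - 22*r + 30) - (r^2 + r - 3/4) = 3*r^2 - 23*r + 123/4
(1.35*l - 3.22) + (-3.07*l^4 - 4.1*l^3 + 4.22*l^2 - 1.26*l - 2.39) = -3.07*l^4 - 4.1*l^3 + 4.22*l^2 + 0.0900000000000001*l - 5.61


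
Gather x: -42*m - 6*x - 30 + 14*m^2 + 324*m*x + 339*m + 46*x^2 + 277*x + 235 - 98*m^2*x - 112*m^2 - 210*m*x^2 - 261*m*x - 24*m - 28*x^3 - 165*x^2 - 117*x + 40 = -98*m^2 + 273*m - 28*x^3 + x^2*(-210*m - 119) + x*(-98*m^2 + 63*m + 154) + 245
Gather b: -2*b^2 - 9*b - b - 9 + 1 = -2*b^2 - 10*b - 8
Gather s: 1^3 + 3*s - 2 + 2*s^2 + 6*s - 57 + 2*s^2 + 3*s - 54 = 4*s^2 + 12*s - 112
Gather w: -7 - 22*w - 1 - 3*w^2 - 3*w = -3*w^2 - 25*w - 8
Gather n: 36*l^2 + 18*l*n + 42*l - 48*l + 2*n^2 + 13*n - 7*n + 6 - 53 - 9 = 36*l^2 - 6*l + 2*n^2 + n*(18*l + 6) - 56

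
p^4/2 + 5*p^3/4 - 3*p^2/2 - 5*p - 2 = (p/2 + 1)*(p - 2)*(p + 1/2)*(p + 2)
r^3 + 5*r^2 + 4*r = r*(r + 1)*(r + 4)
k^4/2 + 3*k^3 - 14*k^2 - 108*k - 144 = (k/2 + 1)*(k - 6)*(k + 4)*(k + 6)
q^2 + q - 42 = (q - 6)*(q + 7)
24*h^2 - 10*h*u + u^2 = (-6*h + u)*(-4*h + u)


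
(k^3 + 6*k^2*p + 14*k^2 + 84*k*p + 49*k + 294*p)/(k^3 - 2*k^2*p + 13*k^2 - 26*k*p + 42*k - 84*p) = (-k^2 - 6*k*p - 7*k - 42*p)/(-k^2 + 2*k*p - 6*k + 12*p)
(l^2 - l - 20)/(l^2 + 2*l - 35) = (l + 4)/(l + 7)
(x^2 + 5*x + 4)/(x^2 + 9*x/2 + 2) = 2*(x + 1)/(2*x + 1)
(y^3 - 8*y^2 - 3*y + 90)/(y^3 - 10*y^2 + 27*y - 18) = (y^2 - 2*y - 15)/(y^2 - 4*y + 3)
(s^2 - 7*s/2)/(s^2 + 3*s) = (s - 7/2)/(s + 3)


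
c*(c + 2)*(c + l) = c^3 + c^2*l + 2*c^2 + 2*c*l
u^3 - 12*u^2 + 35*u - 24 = (u - 8)*(u - 3)*(u - 1)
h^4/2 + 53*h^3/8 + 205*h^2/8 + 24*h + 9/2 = (h/2 + 1/2)*(h + 1/4)*(h + 6)^2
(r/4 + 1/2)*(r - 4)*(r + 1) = r^3/4 - r^2/4 - 5*r/2 - 2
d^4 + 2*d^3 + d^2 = d^2*(d + 1)^2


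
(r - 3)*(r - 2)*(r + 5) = r^3 - 19*r + 30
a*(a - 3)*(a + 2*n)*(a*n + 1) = a^4*n + 2*a^3*n^2 - 3*a^3*n + a^3 - 6*a^2*n^2 + 2*a^2*n - 3*a^2 - 6*a*n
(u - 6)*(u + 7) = u^2 + u - 42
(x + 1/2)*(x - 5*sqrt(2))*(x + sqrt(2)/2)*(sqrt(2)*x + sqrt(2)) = sqrt(2)*x^4 - 9*x^3 + 3*sqrt(2)*x^3/2 - 27*x^2/2 - 9*sqrt(2)*x^2/2 - 15*sqrt(2)*x/2 - 9*x/2 - 5*sqrt(2)/2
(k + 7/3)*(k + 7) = k^2 + 28*k/3 + 49/3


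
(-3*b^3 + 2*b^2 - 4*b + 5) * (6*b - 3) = -18*b^4 + 21*b^3 - 30*b^2 + 42*b - 15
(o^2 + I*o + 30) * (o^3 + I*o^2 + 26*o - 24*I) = o^5 + 2*I*o^4 + 55*o^3 + 32*I*o^2 + 804*o - 720*I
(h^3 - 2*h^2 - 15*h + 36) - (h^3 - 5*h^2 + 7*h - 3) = 3*h^2 - 22*h + 39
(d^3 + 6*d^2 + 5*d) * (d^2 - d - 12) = d^5 + 5*d^4 - 13*d^3 - 77*d^2 - 60*d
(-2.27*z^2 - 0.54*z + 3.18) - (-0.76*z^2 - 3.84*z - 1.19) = -1.51*z^2 + 3.3*z + 4.37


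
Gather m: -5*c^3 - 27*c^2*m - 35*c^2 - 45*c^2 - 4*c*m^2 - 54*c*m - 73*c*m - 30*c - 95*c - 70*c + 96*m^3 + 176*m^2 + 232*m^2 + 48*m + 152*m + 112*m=-5*c^3 - 80*c^2 - 195*c + 96*m^3 + m^2*(408 - 4*c) + m*(-27*c^2 - 127*c + 312)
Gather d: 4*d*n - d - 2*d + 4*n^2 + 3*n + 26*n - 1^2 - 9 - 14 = d*(4*n - 3) + 4*n^2 + 29*n - 24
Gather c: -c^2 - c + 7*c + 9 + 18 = -c^2 + 6*c + 27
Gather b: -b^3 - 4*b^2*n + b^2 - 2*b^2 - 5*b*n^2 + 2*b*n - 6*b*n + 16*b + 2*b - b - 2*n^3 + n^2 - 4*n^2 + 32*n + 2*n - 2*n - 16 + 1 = -b^3 + b^2*(-4*n - 1) + b*(-5*n^2 - 4*n + 17) - 2*n^3 - 3*n^2 + 32*n - 15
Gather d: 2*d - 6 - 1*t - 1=2*d - t - 7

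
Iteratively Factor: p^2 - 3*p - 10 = (p - 5)*(p + 2)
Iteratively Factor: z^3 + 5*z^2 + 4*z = (z + 1)*(z^2 + 4*z) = z*(z + 1)*(z + 4)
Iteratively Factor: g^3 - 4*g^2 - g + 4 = (g + 1)*(g^2 - 5*g + 4) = (g - 1)*(g + 1)*(g - 4)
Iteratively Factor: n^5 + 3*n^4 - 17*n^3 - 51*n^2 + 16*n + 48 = (n + 3)*(n^4 - 17*n^2 + 16) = (n + 1)*(n + 3)*(n^3 - n^2 - 16*n + 16) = (n - 1)*(n + 1)*(n + 3)*(n^2 - 16) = (n - 4)*(n - 1)*(n + 1)*(n + 3)*(n + 4)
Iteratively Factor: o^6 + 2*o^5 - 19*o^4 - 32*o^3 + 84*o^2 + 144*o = (o - 3)*(o^5 + 5*o^4 - 4*o^3 - 44*o^2 - 48*o) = o*(o - 3)*(o^4 + 5*o^3 - 4*o^2 - 44*o - 48) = o*(o - 3)*(o + 2)*(o^3 + 3*o^2 - 10*o - 24) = o*(o - 3)*(o + 2)*(o + 4)*(o^2 - o - 6) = o*(o - 3)*(o + 2)^2*(o + 4)*(o - 3)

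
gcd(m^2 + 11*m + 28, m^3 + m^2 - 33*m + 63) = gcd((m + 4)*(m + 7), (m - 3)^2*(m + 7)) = m + 7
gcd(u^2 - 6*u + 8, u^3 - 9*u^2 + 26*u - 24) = u^2 - 6*u + 8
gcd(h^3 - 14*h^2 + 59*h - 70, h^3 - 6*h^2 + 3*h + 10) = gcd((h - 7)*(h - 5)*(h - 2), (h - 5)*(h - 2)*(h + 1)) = h^2 - 7*h + 10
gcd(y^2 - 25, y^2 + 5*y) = y + 5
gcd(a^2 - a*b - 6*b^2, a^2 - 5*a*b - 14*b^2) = a + 2*b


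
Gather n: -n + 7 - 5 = 2 - n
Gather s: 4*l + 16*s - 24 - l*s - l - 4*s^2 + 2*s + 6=3*l - 4*s^2 + s*(18 - l) - 18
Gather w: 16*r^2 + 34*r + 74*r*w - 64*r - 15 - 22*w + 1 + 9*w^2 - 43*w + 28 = 16*r^2 - 30*r + 9*w^2 + w*(74*r - 65) + 14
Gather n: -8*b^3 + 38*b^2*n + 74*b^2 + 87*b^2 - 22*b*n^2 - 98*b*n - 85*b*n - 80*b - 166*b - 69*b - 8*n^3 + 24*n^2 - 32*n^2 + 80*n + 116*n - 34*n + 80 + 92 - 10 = -8*b^3 + 161*b^2 - 315*b - 8*n^3 + n^2*(-22*b - 8) + n*(38*b^2 - 183*b + 162) + 162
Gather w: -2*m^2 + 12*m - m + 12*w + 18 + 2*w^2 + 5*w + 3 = -2*m^2 + 11*m + 2*w^2 + 17*w + 21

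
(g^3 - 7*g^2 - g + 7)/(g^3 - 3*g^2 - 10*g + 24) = (g^3 - 7*g^2 - g + 7)/(g^3 - 3*g^2 - 10*g + 24)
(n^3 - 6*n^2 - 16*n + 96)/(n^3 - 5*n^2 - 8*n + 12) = (n^2 - 16)/(n^2 + n - 2)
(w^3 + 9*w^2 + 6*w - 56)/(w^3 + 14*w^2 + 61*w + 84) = (w - 2)/(w + 3)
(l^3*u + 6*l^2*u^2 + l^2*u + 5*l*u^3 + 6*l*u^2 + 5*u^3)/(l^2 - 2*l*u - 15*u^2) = u*(-l^3 - 6*l^2*u - l^2 - 5*l*u^2 - 6*l*u - 5*u^2)/(-l^2 + 2*l*u + 15*u^2)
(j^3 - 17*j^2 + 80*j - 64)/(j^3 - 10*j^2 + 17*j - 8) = (j - 8)/(j - 1)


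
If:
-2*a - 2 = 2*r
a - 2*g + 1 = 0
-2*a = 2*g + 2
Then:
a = -1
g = 0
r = 0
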